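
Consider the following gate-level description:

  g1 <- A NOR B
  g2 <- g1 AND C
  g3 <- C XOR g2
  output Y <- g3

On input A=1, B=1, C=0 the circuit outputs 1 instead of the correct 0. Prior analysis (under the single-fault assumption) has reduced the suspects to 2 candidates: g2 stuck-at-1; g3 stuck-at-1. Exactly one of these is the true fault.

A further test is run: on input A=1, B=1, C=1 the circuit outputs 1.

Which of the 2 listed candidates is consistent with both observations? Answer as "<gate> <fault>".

g3 stuck-at-1

Evaluate each candidate on input A=1, B=1, C=1:
  g2 stuck-at-1: g1=0, g2=1 [stuck-at-1], g3=0 → 0 — eliminated
  g3 stuck-at-1: g1=0, g2=0, g3=1 [stuck-at-1] → 1 — matches
Only g3 stuck-at-1 reproduces the observed 1.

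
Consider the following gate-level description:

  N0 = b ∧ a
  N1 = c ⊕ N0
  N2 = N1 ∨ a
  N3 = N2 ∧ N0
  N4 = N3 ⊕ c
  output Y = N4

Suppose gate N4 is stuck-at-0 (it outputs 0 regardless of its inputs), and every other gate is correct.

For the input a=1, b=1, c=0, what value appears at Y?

0

Propagate with N4 forced: N0=1, N1=1, N2=1, N3=1, N4=0 [stuck-at-0].
So Y = 0. (Without the fault it would be 1.)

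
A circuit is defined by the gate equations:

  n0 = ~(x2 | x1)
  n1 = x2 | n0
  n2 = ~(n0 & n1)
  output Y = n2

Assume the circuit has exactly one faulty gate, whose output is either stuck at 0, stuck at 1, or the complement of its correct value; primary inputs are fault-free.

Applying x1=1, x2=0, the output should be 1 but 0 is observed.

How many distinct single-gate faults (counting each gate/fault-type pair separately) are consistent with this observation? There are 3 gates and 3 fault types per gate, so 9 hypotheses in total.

Fault-free: n0=0, n1=0, n2=1 → 1. Observed 0.
  n0 stuck-at-0: output 1 ✗
  n0 stuck-at-1: output 0 ✓
  n0 inverted output: output 0 ✓
  n1 stuck-at-0: output 1 ✗
  n1 stuck-at-1: output 1 ✗
  n1 inverted output: output 1 ✗
  n2 stuck-at-0: output 0 ✓
  n2 stuck-at-1: output 1 ✗
  n2 inverted output: output 0 ✓
Consistent faults: {n0 stuck-at-1, n0 inverted output, n2 stuck-at-0, n2 inverted output} — 4 in all.

4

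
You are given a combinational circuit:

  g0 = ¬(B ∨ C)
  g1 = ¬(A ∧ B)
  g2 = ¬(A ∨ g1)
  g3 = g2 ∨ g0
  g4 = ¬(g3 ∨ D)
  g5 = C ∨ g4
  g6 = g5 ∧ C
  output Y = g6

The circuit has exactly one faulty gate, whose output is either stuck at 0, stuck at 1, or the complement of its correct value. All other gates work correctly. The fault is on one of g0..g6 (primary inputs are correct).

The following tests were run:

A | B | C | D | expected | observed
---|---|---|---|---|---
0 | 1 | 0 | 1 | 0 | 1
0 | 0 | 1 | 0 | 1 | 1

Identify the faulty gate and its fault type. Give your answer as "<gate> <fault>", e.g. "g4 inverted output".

g6 stuck-at-1

Fault-free values for test 1 (A=0, B=1, C=0, D=1): g0=0, g1=1, g2=0, g3=0, g4=0, g5=0, g6=0, giving Y=0. Observed 1.
Test 1: faults giving observed 1 are {g6 stuck-at-1, g6 inverted output}.
Test 2 (A=0, B=0, C=1, D=0): fault-free g0=0, g1=1, g2=0, g3=0, g4=1, g5=1, g6=1 → 1; observed 1. Eliminates g6 inverted output.
Only g6 stuck-at-1 is consistent with every test.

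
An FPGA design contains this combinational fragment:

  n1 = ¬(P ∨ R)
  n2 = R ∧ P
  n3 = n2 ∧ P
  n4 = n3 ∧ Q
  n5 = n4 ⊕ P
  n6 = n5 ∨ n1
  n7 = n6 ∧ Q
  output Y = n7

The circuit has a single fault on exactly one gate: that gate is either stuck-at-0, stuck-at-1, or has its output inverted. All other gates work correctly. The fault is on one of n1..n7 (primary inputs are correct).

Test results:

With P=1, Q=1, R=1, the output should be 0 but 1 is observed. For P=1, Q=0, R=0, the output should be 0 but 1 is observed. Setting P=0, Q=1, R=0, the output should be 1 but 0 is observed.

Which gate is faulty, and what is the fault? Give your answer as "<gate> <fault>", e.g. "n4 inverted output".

n7 inverted output

Fault-free values for test 1 (P=1, Q=1, R=1): n1=0, n2=1, n3=1, n4=1, n5=0, n6=0, n7=0, giving Y=0. Observed 1.
Test 1: faults giving observed 1 are {n1 stuck-at-1, n1 inverted output, n2 stuck-at-0, n2 inverted output, n3 stuck-at-0, n3 inverted output, n4 stuck-at-0, n4 inverted output, n5 stuck-at-1, n5 inverted output, n6 stuck-at-1, n6 inverted output, n7 stuck-at-1, n7 inverted output}.
Test 2 (P=1, Q=0, R=0): fault-free n1=0, n2=0, n3=0, n4=0, n5=1, n6=1, n7=0 → 0; observed 1. Eliminates n1 stuck-at-1, n1 inverted output, n2 stuck-at-0, n2 inverted output, n3 stuck-at-0, n3 inverted output, n4 stuck-at-0, n4 inverted output, n5 stuck-at-1, n5 inverted output, n6 stuck-at-1, n6 inverted output.
Test 3 (P=0, Q=1, R=0): fault-free n1=1, n2=0, n3=0, n4=0, n5=0, n6=1, n7=1 → 1; observed 0. Eliminates n7 stuck-at-1.
Only n7 inverted output is consistent with every test.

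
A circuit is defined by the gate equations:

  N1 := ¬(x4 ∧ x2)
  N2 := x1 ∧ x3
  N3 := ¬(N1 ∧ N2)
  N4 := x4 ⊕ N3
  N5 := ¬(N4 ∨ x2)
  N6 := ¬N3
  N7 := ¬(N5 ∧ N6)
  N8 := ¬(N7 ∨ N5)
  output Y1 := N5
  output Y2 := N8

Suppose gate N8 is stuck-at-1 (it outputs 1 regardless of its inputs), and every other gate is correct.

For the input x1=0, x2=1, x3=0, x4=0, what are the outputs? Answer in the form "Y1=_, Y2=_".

Propagate with N8 forced: N1=1, N2=0, N3=1, N4=1, N5=0, N6=0, N7=1, N8=1 [stuck-at-1].
So the outputs are Y1=0, Y2=1. (Without the fault they would be Y1=0, Y2=0.)

Y1=0, Y2=1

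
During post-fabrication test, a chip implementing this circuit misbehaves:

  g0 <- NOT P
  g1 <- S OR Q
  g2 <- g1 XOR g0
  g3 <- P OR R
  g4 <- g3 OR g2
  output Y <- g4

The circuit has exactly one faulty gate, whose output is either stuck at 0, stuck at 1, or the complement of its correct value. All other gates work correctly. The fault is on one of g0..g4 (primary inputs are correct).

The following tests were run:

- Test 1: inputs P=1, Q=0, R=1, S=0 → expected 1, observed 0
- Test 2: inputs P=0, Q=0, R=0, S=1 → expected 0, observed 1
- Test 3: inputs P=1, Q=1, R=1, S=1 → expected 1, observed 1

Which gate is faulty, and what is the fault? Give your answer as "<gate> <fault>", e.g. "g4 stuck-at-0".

g3 inverted output

Fault-free values for test 1 (P=1, Q=0, R=1, S=0): g0=0, g1=0, g2=0, g3=1, g4=1, giving Y=1. Observed 0.
Test 1: faults giving observed 0 are {g3 stuck-at-0, g3 inverted output, g4 stuck-at-0, g4 inverted output}.
Test 2 (P=0, Q=0, R=0, S=1): fault-free g0=1, g1=1, g2=0, g3=0, g4=0 → 0; observed 1. Eliminates g3 stuck-at-0, g4 stuck-at-0.
Test 3 (P=1, Q=1, R=1, S=1): fault-free g0=0, g1=1, g2=1, g3=1, g4=1 → 1; observed 1. Eliminates g4 inverted output.
Only g3 inverted output is consistent with every test.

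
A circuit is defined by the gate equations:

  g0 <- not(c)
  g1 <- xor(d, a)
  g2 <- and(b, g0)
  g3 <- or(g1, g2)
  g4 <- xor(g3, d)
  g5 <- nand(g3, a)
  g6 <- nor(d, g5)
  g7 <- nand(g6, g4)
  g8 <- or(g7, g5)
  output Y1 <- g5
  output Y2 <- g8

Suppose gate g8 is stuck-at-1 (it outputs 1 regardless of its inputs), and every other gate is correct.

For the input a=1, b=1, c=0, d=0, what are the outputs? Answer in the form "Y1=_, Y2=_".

Y1=0, Y2=1

Propagate with g8 forced: g0=1, g1=1, g2=1, g3=1, g4=1, g5=0, g6=1, g7=0, g8=1 [stuck-at-1].
So the outputs are Y1=0, Y2=1. (Without the fault they would be Y1=0, Y2=0.)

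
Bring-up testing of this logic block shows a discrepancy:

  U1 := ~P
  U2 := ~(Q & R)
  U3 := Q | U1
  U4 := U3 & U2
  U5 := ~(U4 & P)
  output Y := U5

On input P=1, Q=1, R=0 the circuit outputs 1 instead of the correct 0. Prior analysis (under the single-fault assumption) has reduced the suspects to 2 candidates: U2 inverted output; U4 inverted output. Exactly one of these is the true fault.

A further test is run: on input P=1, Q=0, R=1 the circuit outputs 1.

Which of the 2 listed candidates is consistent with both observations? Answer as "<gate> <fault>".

Evaluate each candidate on input P=1, Q=0, R=1:
  U2 inverted output: U1=0, U2=0 [inverted output], U3=0, U4=0, U5=1 → 1 — matches
  U4 inverted output: U1=0, U2=1, U3=0, U4=1 [inverted output], U5=0 → 0 — eliminated
Only U2 inverted output reproduces the observed 1.

U2 inverted output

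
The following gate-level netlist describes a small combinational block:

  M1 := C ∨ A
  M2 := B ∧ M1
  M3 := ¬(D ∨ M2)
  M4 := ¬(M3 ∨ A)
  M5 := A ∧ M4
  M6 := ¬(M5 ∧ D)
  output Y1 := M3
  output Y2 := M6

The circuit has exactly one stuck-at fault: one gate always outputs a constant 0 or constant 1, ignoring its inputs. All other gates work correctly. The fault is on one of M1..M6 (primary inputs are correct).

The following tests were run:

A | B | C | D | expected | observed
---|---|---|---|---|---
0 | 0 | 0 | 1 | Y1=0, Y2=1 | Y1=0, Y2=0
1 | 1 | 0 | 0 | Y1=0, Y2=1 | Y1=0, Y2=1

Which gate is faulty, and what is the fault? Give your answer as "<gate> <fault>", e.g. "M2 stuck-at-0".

M5 stuck-at-1

Fault-free values for test 1 (A=0, B=0, C=0, D=1): M1=0, M2=0, M3=0, M4=1, M5=0, M6=1, giving Y1=0, Y2=1. Observed Y1=0, Y2=0.
Test 1: faults giving observed Y1=0, Y2=0 are {M5 stuck-at-1, M6 stuck-at-0}.
Test 2 (A=1, B=1, C=0, D=0): fault-free M1=1, M2=1, M3=0, M4=0, M5=0, M6=1 → Y1=0, Y2=1; observed Y1=0, Y2=1. Eliminates M6 stuck-at-0.
Only M5 stuck-at-1 is consistent with every test.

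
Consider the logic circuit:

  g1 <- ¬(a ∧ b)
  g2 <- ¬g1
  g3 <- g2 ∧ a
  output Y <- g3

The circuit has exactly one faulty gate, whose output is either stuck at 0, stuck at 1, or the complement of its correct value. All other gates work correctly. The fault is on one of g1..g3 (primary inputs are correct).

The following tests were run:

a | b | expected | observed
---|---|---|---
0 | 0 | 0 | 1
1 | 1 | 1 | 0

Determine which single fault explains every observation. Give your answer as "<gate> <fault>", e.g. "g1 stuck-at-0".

Fault-free values for test 1 (a=0, b=0): g1=1, g2=0, g3=0, giving Y=0. Observed 1.
Test 1: faults giving observed 1 are {g3 stuck-at-1, g3 inverted output}.
Test 2 (a=1, b=1): fault-free g1=0, g2=1, g3=1 → 1; observed 0. Eliminates g3 stuck-at-1.
Only g3 inverted output is consistent with every test.

g3 inverted output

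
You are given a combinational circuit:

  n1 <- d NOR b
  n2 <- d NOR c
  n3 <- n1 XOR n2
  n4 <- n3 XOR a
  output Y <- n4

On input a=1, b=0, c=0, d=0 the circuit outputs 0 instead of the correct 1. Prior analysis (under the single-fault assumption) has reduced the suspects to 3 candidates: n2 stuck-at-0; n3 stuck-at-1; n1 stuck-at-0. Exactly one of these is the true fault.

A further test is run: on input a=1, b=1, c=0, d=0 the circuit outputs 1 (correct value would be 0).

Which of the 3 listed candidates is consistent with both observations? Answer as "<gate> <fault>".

Evaluate each candidate on input a=1, b=1, c=0, d=0:
  n2 stuck-at-0: n1=0, n2=0 [stuck-at-0], n3=0, n4=1 → 1 — matches
  n3 stuck-at-1: n1=0, n2=1, n3=1 [stuck-at-1], n4=0 → 0 — eliminated
  n1 stuck-at-0: n1=0 [stuck-at-0], n2=1, n3=1, n4=0 → 0 — eliminated
Only n2 stuck-at-0 reproduces the observed 1.

n2 stuck-at-0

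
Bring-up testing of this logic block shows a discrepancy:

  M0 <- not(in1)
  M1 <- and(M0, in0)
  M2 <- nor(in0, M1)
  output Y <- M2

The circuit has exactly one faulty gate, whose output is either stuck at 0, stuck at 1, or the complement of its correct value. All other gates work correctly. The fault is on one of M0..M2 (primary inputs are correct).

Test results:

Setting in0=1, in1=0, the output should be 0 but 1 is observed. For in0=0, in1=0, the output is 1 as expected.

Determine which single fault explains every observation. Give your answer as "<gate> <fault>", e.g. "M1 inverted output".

M2 stuck-at-1

Fault-free values for test 1 (in0=1, in1=0): M0=1, M1=1, M2=0, giving Y=0. Observed 1.
Test 1: faults giving observed 1 are {M2 stuck-at-1, M2 inverted output}.
Test 2 (in0=0, in1=0): fault-free M0=1, M1=0, M2=1 → 1; observed 1. Eliminates M2 inverted output.
Only M2 stuck-at-1 is consistent with every test.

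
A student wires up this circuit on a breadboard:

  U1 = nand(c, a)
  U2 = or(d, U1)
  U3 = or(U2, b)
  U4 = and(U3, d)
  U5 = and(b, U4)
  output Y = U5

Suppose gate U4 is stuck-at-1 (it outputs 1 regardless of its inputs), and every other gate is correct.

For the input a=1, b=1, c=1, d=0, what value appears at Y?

1

Propagate with U4 forced: U1=0, U2=0, U3=1, U4=1 [stuck-at-1], U5=1.
So Y = 1. (Without the fault it would be 0.)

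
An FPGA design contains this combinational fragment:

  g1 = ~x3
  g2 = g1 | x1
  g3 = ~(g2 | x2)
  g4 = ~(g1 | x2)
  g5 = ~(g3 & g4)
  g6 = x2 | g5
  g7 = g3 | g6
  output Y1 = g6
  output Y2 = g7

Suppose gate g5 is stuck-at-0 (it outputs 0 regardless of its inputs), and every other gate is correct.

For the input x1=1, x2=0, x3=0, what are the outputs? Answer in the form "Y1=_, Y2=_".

Propagate with g5 forced: g1=1, g2=1, g3=0, g4=0, g5=0 [stuck-at-0], g6=0, g7=0.
So the outputs are Y1=0, Y2=0. (Without the fault they would be Y1=1, Y2=1.)

Y1=0, Y2=0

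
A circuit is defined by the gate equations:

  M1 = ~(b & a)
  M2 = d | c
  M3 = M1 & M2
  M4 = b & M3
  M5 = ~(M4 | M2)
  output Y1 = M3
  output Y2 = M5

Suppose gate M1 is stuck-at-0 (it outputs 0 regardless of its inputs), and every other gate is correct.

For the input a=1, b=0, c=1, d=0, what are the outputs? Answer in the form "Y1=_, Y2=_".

Y1=0, Y2=0

Propagate with M1 forced: M1=0 [stuck-at-0], M2=1, M3=0, M4=0, M5=0.
So the outputs are Y1=0, Y2=0. (Without the fault they would be Y1=1, Y2=0.)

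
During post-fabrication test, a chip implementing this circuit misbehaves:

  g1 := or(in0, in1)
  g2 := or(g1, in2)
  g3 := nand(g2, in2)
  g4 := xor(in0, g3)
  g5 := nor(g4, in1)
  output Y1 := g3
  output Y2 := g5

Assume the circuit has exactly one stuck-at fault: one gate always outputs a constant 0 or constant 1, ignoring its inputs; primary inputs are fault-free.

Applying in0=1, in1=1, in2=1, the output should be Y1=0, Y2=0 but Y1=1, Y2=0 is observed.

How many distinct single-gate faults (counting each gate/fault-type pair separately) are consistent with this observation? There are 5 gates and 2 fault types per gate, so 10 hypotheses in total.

Fault-free: g1=1, g2=1, g3=0, g4=1, g5=0 → Y1=0, Y2=0. Observed Y1=1, Y2=0.
  g1 stuck-at-0: output Y1=0, Y2=0 ✗
  g1 stuck-at-1: output Y1=0, Y2=0 ✗
  g2 stuck-at-0: output Y1=1, Y2=0 ✓
  g2 stuck-at-1: output Y1=0, Y2=0 ✗
  g3 stuck-at-0: output Y1=0, Y2=0 ✗
  g3 stuck-at-1: output Y1=1, Y2=0 ✓
  g4 stuck-at-0: output Y1=0, Y2=0 ✗
  g4 stuck-at-1: output Y1=0, Y2=0 ✗
  g5 stuck-at-0: output Y1=0, Y2=0 ✗
  g5 stuck-at-1: output Y1=0, Y2=1 ✗
Consistent faults: {g2 stuck-at-0, g3 stuck-at-1} — 2 in all.

2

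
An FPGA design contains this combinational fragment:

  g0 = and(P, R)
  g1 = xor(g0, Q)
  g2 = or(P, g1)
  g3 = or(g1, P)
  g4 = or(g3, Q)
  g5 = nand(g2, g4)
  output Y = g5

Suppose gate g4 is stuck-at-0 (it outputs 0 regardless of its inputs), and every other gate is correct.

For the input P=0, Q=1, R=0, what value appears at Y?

Propagate with g4 forced: g0=0, g1=1, g2=1, g3=1, g4=0 [stuck-at-0], g5=1.
So Y = 1. (Without the fault it would be 0.)

1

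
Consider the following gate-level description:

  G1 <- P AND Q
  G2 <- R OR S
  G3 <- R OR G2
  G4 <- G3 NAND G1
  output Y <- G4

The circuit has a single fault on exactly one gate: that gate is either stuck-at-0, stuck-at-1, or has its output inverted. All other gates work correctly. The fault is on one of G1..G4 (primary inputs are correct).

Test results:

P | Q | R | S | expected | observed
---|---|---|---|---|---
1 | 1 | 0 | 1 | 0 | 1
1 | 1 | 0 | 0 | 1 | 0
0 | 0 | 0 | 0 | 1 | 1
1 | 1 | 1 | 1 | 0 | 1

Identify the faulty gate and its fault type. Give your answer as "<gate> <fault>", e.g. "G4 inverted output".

G3 inverted output

Fault-free values for test 1 (P=1, Q=1, R=0, S=1): G1=1, G2=1, G3=1, G4=0, giving Y=0. Observed 1.
Test 1: faults giving observed 1 are {G1 stuck-at-0, G1 inverted output, G2 stuck-at-0, G2 inverted output, G3 stuck-at-0, G3 inverted output, G4 stuck-at-1, G4 inverted output}.
Test 2 (P=1, Q=1, R=0, S=0): fault-free G1=1, G2=0, G3=0, G4=1 → 1; observed 0. Eliminates G1 stuck-at-0, G1 inverted output, G2 stuck-at-0, G3 stuck-at-0, G4 stuck-at-1.
Test 3 (P=0, Q=0, R=0, S=0): fault-free G1=0, G2=0, G3=0, G4=1 → 1; observed 1. Eliminates G4 inverted output.
Test 4 (P=1, Q=1, R=1, S=1): fault-free G1=1, G2=1, G3=1, G4=0 → 0; observed 1. Eliminates G2 inverted output.
Only G3 inverted output is consistent with every test.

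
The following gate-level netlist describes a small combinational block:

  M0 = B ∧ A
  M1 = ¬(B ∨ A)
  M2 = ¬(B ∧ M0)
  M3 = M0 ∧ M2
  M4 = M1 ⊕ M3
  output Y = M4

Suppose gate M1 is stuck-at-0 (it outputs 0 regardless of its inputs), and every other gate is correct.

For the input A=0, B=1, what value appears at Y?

Propagate with M1 forced: M0=0, M1=0 [stuck-at-0], M2=1, M3=0, M4=0.
So Y = 0. (Same as the fault-free value — the fault is masked on this input.)

0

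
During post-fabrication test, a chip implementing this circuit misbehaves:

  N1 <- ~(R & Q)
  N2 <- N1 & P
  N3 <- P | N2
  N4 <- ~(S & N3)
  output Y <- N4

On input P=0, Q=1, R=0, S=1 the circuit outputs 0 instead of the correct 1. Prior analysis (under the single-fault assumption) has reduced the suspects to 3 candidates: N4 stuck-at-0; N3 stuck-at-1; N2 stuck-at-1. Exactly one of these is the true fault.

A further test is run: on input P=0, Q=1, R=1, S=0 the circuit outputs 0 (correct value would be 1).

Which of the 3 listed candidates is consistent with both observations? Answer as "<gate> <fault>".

N4 stuck-at-0

Evaluate each candidate on input P=0, Q=1, R=1, S=0:
  N4 stuck-at-0: N1=0, N2=0, N3=0, N4=0 [stuck-at-0] → 0 — matches
  N3 stuck-at-1: N1=0, N2=0, N3=1 [stuck-at-1], N4=1 → 1 — eliminated
  N2 stuck-at-1: N1=0, N2=1 [stuck-at-1], N3=1, N4=1 → 1 — eliminated
Only N4 stuck-at-0 reproduces the observed 0.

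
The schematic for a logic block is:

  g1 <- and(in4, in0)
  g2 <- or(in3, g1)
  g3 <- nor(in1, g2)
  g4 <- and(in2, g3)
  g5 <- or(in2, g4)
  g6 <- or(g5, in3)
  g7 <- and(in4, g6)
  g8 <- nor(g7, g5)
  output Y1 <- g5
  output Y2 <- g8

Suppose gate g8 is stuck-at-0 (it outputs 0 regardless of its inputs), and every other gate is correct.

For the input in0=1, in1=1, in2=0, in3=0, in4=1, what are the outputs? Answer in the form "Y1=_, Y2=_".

Y1=0, Y2=0

Propagate with g8 forced: g1=1, g2=1, g3=0, g4=0, g5=0, g6=0, g7=0, g8=0 [stuck-at-0].
So the outputs are Y1=0, Y2=0. (Without the fault they would be Y1=0, Y2=1.)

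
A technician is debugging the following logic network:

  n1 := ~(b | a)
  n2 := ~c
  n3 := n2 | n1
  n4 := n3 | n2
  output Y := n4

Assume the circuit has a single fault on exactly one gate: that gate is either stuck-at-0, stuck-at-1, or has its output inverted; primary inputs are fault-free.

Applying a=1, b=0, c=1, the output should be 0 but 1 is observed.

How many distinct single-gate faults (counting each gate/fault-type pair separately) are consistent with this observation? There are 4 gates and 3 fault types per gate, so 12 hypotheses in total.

Fault-free: n1=0, n2=0, n3=0, n4=0 → 0. Observed 1.
  n1 stuck-at-0: output 0 ✗
  n1 stuck-at-1: output 1 ✓
  n1 inverted output: output 1 ✓
  n2 stuck-at-0: output 0 ✗
  n2 stuck-at-1: output 1 ✓
  n2 inverted output: output 1 ✓
  n3 stuck-at-0: output 0 ✗
  n3 stuck-at-1: output 1 ✓
  n3 inverted output: output 1 ✓
  n4 stuck-at-0: output 0 ✗
  n4 stuck-at-1: output 1 ✓
  n4 inverted output: output 1 ✓
Consistent faults: {n1 stuck-at-1, n1 inverted output, n2 stuck-at-1, n2 inverted output, n3 stuck-at-1, n3 inverted output, n4 stuck-at-1, n4 inverted output} — 8 in all.

8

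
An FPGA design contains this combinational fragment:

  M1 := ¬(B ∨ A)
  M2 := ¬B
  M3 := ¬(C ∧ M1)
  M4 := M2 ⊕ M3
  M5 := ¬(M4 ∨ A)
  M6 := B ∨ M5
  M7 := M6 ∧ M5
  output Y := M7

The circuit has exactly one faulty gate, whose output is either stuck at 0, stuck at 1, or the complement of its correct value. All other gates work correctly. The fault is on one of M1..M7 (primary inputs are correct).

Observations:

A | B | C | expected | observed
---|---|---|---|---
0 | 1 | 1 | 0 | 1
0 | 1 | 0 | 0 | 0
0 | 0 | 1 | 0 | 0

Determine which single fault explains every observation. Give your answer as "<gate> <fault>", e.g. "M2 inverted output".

M1 stuck-at-1

Fault-free values for test 1 (A=0, B=1, C=1): M1=0, M2=0, M3=1, M4=1, M5=0, M6=1, M7=0, giving Y=0. Observed 1.
Test 1: faults giving observed 1 are {M1 stuck-at-1, M1 inverted output, M2 stuck-at-1, M2 inverted output, M3 stuck-at-0, M3 inverted output, M4 stuck-at-0, M4 inverted output, M5 stuck-at-1, M5 inverted output, M7 stuck-at-1, M7 inverted output}.
Test 2 (A=0, B=1, C=0): fault-free M1=0, M2=0, M3=1, M4=1, M5=0, M6=1, M7=0 → 0; observed 0. Eliminates M2 stuck-at-1, M2 inverted output, M3 stuck-at-0, M3 inverted output, M4 stuck-at-0, M4 inverted output, M5 stuck-at-1, M5 inverted output, M7 stuck-at-1, M7 inverted output.
Test 3 (A=0, B=0, C=1): fault-free M1=1, M2=1, M3=0, M4=1, M5=0, M6=0, M7=0 → 0; observed 0. Eliminates M1 inverted output.
Only M1 stuck-at-1 is consistent with every test.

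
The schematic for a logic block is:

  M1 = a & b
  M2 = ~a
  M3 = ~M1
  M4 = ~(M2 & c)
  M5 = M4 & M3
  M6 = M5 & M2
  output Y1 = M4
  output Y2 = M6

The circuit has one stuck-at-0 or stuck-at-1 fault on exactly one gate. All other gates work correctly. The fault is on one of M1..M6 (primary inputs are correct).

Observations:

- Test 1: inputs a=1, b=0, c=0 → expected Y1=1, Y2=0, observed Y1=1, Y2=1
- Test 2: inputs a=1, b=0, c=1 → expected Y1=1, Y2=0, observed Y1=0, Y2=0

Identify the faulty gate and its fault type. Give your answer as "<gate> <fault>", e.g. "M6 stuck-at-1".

Fault-free values for test 1 (a=1, b=0, c=0): M1=0, M2=0, M3=1, M4=1, M5=1, M6=0, giving Y1=1, Y2=0. Observed Y1=1, Y2=1.
Test 1: faults giving observed Y1=1, Y2=1 are {M2 stuck-at-1, M6 stuck-at-1}.
Test 2 (a=1, b=0, c=1): fault-free M1=0, M2=0, M3=1, M4=1, M5=1, M6=0 → Y1=1, Y2=0; observed Y1=0, Y2=0. Eliminates M6 stuck-at-1.
Only M2 stuck-at-1 is consistent with every test.

M2 stuck-at-1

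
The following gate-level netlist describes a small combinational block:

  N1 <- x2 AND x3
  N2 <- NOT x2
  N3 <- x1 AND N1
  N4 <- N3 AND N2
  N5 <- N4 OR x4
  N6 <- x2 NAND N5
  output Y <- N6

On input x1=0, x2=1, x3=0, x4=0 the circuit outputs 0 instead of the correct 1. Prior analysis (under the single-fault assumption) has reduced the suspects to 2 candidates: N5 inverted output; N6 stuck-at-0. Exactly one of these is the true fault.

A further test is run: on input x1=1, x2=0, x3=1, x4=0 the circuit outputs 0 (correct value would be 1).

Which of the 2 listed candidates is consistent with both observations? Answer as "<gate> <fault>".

N6 stuck-at-0

Evaluate each candidate on input x1=1, x2=0, x3=1, x4=0:
  N5 inverted output: N1=0, N2=1, N3=0, N4=0, N5=1 [inverted output], N6=1 → 1 — eliminated
  N6 stuck-at-0: N1=0, N2=1, N3=0, N4=0, N5=0, N6=0 [stuck-at-0] → 0 — matches
Only N6 stuck-at-0 reproduces the observed 0.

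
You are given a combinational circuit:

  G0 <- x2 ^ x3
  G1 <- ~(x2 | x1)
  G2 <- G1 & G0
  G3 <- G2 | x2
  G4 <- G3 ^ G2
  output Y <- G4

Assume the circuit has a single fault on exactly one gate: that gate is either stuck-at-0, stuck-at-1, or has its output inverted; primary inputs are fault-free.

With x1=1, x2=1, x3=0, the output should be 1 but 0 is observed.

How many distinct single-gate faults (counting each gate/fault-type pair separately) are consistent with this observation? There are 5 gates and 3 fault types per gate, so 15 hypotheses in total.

8

Fault-free: G0=1, G1=0, G2=0, G3=1, G4=1 → 1. Observed 0.
  G0: none of the 3 fault types match ✗
  G1: stuck-at-1, inverted output ✓; others ✗
  G2: stuck-at-1, inverted output ✓; others ✗
  G3: stuck-at-0, inverted output ✓; others ✗
  G4: stuck-at-0, inverted output ✓; others ✗
Consistent faults: {G1 stuck-at-1, G1 inverted output, G2 stuck-at-1, G2 inverted output, G3 stuck-at-0, G3 inverted output, G4 stuck-at-0, G4 inverted output} — 8 in all.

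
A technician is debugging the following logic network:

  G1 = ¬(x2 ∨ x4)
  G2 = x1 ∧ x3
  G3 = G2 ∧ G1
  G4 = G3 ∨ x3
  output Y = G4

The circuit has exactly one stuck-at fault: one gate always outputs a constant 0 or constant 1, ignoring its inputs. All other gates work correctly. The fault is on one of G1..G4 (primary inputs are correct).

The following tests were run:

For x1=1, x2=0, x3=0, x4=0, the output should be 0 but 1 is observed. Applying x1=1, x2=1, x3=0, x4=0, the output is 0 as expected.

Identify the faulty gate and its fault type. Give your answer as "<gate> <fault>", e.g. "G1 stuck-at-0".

Fault-free values for test 1 (x1=1, x2=0, x3=0, x4=0): G1=1, G2=0, G3=0, G4=0, giving Y=0. Observed 1.
Test 1: faults giving observed 1 are {G2 stuck-at-1, G3 stuck-at-1, G4 stuck-at-1}.
Test 2 (x1=1, x2=1, x3=0, x4=0): fault-free G1=0, G2=0, G3=0, G4=0 → 0; observed 0. Eliminates G3 stuck-at-1, G4 stuck-at-1.
Only G2 stuck-at-1 is consistent with every test.

G2 stuck-at-1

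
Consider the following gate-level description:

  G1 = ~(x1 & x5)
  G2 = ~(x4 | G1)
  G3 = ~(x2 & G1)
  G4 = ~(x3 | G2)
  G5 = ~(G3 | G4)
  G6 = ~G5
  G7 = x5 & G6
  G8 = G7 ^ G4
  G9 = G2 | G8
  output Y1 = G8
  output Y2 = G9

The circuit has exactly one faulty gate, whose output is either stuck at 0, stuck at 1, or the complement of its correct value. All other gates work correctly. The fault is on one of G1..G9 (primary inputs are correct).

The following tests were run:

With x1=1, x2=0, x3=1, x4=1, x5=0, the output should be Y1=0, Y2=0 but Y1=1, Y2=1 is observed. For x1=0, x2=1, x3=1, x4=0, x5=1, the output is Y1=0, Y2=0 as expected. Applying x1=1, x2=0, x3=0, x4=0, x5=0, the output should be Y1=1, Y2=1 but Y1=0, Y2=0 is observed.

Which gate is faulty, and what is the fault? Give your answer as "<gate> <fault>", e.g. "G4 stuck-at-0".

Fault-free values for test 1 (x1=1, x2=0, x3=1, x4=1, x5=0): G1=1, G2=0, G3=1, G4=0, G5=0, G6=1, G7=0, G8=0, G9=0, giving Y1=0, Y2=0. Observed Y1=1, Y2=1.
Test 1: faults giving observed Y1=1, Y2=1 are {G4 stuck-at-1, G4 inverted output, G7 stuck-at-1, G7 inverted output, G8 stuck-at-1, G8 inverted output}.
Test 2 (x1=0, x2=1, x3=1, x4=0, x5=1): fault-free G1=1, G2=0, G3=0, G4=0, G5=1, G6=0, G7=0, G8=0, G9=0 → Y1=0, Y2=0; observed Y1=0, Y2=0. Eliminates G7 stuck-at-1, G7 inverted output, G8 stuck-at-1, G8 inverted output.
Test 3 (x1=1, x2=0, x3=0, x4=0, x5=0): fault-free G1=1, G2=0, G3=1, G4=1, G5=0, G6=1, G7=0, G8=1, G9=1 → Y1=1, Y2=1; observed Y1=0, Y2=0. Eliminates G4 stuck-at-1.
Only G4 inverted output is consistent with every test.

G4 inverted output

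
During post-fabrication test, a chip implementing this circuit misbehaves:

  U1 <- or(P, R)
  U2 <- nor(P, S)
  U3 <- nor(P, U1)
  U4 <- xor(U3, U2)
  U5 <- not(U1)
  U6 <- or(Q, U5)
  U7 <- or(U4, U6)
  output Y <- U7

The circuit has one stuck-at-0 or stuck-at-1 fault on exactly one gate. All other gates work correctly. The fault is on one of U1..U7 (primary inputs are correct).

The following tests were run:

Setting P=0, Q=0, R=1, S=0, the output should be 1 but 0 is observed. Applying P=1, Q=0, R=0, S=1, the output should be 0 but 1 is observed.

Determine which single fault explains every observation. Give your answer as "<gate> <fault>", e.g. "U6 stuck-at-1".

U3 stuck-at-1

Fault-free values for test 1 (P=0, Q=0, R=1, S=0): U1=1, U2=1, U3=0, U4=1, U5=0, U6=0, U7=1, giving Y=1. Observed 0.
Test 1: faults giving observed 0 are {U2 stuck-at-0, U3 stuck-at-1, U4 stuck-at-0, U7 stuck-at-0}.
Test 2 (P=1, Q=0, R=0, S=1): fault-free U1=1, U2=0, U3=0, U4=0, U5=0, U6=0, U7=0 → 0; observed 1. Eliminates U2 stuck-at-0, U4 stuck-at-0, U7 stuck-at-0.
Only U3 stuck-at-1 is consistent with every test.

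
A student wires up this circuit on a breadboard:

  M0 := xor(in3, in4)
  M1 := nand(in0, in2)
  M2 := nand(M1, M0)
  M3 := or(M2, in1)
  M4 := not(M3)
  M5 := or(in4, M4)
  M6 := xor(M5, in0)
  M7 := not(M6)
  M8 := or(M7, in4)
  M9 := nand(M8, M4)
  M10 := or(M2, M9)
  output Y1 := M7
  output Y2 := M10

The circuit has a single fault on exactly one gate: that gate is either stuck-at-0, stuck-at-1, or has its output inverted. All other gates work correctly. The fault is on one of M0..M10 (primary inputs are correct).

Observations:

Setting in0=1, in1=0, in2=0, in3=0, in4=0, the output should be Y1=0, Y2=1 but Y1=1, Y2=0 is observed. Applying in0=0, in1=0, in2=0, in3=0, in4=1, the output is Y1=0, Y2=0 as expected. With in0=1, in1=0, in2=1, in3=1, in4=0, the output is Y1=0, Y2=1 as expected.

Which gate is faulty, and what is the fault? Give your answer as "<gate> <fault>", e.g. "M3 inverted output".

M0 stuck-at-1

Fault-free values for test 1 (in0=1, in1=0, in2=0, in3=0, in4=0): M0=0, M1=1, M2=1, M3=1, M4=0, M5=0, M6=1, M7=0, M8=0, M9=1, M10=1, giving Y1=0, Y2=1. Observed Y1=1, Y2=0.
Test 1: faults giving observed Y1=1, Y2=0 are {M0 stuck-at-1, M0 inverted output, M2 stuck-at-0, M2 inverted output}.
Test 2 (in0=0, in1=0, in2=0, in3=0, in4=1): fault-free M0=1, M1=1, M2=0, M3=0, M4=1, M5=1, M6=1, M7=0, M8=1, M9=0, M10=0 → Y1=0, Y2=0; observed Y1=0, Y2=0. Eliminates M0 inverted output, M2 inverted output.
Test 3 (in0=1, in1=0, in2=1, in3=1, in4=0): fault-free M0=1, M1=0, M2=1, M3=1, M4=0, M5=0, M6=1, M7=0, M8=0, M9=1, M10=1 → Y1=0, Y2=1; observed Y1=0, Y2=1. Eliminates M2 stuck-at-0.
Only M0 stuck-at-1 is consistent with every test.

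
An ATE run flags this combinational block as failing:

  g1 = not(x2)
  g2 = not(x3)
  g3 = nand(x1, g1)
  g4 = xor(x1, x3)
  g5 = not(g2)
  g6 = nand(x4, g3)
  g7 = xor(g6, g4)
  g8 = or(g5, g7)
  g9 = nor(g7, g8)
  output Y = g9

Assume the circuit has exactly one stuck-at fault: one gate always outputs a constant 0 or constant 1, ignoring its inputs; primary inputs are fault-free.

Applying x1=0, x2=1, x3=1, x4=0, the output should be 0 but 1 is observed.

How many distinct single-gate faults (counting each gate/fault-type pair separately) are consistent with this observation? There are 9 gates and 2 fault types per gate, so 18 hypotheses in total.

Fault-free: g1=0, g2=0, g3=1, g4=1, g5=1, g6=1, g7=0, g8=1, g9=0 → 0. Observed 1.
  g1: none of the 2 fault types match ✗
  g2: stuck-at-1 ✓; others ✗
  g3: none of the 2 fault types match ✗
  g4: none of the 2 fault types match ✗
  g5: stuck-at-0 ✓; others ✗
  g6: none of the 2 fault types match ✗
  g7: none of the 2 fault types match ✗
  g8: stuck-at-0 ✓; others ✗
  g9: stuck-at-1 ✓; others ✗
Consistent faults: {g2 stuck-at-1, g5 stuck-at-0, g8 stuck-at-0, g9 stuck-at-1} — 4 in all.

4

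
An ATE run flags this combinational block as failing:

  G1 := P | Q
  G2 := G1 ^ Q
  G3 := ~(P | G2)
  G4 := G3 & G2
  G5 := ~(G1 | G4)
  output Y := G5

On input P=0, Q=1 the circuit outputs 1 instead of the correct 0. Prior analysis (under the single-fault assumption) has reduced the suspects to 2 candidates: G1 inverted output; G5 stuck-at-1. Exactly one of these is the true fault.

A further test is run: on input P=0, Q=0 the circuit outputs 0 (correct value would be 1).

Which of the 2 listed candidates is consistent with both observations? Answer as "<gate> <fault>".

Evaluate each candidate on input P=0, Q=0:
  G1 inverted output: G1=1 [inverted output], G2=1, G3=0, G4=0, G5=0 → 0 — matches
  G5 stuck-at-1: G1=0, G2=0, G3=1, G4=0, G5=1 [stuck-at-1] → 1 — eliminated
Only G1 inverted output reproduces the observed 0.

G1 inverted output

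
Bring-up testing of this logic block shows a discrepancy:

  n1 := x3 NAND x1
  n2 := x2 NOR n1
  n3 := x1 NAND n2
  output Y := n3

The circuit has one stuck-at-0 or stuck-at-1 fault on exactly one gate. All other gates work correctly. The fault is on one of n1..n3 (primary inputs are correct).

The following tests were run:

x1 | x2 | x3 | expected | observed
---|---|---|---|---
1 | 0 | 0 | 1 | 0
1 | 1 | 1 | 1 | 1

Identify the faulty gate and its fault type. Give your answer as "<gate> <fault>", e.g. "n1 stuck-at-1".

Fault-free values for test 1 (x1=1, x2=0, x3=0): n1=1, n2=0, n3=1, giving Y=1. Observed 0.
Test 1: faults giving observed 0 are {n1 stuck-at-0, n2 stuck-at-1, n3 stuck-at-0}.
Test 2 (x1=1, x2=1, x3=1): fault-free n1=0, n2=0, n3=1 → 1; observed 1. Eliminates n2 stuck-at-1, n3 stuck-at-0.
Only n1 stuck-at-0 is consistent with every test.

n1 stuck-at-0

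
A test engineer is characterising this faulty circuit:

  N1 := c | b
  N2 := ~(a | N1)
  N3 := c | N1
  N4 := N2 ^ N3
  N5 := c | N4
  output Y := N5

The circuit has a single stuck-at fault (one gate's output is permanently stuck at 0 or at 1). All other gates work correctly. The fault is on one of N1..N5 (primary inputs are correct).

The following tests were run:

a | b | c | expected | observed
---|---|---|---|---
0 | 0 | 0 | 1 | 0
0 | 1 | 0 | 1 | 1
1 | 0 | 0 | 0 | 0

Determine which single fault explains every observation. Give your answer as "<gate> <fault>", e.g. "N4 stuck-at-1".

Fault-free values for test 1 (a=0, b=0, c=0): N1=0, N2=1, N3=0, N4=1, N5=1, giving Y=1. Observed 0.
Test 1: faults giving observed 0 are {N2 stuck-at-0, N3 stuck-at-1, N4 stuck-at-0, N5 stuck-at-0}.
Test 2 (a=0, b=1, c=0): fault-free N1=1, N2=0, N3=1, N4=1, N5=1 → 1; observed 1. Eliminates N4 stuck-at-0, N5 stuck-at-0.
Test 3 (a=1, b=0, c=0): fault-free N1=0, N2=0, N3=0, N4=0, N5=0 → 0; observed 0. Eliminates N3 stuck-at-1.
Only N2 stuck-at-0 is consistent with every test.

N2 stuck-at-0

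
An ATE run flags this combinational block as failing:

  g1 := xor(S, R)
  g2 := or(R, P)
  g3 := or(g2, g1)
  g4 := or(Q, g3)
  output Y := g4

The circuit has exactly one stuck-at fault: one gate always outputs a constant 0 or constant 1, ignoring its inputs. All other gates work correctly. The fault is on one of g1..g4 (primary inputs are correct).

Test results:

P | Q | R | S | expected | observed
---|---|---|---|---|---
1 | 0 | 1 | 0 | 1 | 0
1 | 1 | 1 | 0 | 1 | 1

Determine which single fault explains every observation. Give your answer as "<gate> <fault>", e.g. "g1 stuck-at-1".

g3 stuck-at-0

Fault-free values for test 1 (P=1, Q=0, R=1, S=0): g1=1, g2=1, g3=1, g4=1, giving Y=1. Observed 0.
Test 1: faults giving observed 0 are {g3 stuck-at-0, g4 stuck-at-0}.
Test 2 (P=1, Q=1, R=1, S=0): fault-free g1=1, g2=1, g3=1, g4=1 → 1; observed 1. Eliminates g4 stuck-at-0.
Only g3 stuck-at-0 is consistent with every test.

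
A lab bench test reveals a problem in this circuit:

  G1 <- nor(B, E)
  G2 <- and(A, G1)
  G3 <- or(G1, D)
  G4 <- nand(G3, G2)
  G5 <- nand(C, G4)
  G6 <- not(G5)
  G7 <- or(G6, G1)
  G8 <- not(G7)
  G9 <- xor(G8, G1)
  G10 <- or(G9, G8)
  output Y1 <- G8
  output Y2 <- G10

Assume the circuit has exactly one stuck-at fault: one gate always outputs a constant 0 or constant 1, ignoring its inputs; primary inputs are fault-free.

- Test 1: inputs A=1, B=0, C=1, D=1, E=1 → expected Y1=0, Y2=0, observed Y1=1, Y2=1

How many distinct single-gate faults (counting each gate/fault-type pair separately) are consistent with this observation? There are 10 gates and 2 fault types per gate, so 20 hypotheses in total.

Fault-free: G1=0, G2=0, G3=1, G4=1, G5=0, G6=1, G7=1, G8=0, G9=0, G10=0 → Y1=0, Y2=0. Observed Y1=1, Y2=1.
  G1: none of the 2 fault types match ✗
  G2: stuck-at-1 ✓; others ✗
  G3: none of the 2 fault types match ✗
  G4: stuck-at-0 ✓; others ✗
  G5: stuck-at-1 ✓; others ✗
  G6: stuck-at-0 ✓; others ✗
  G7: stuck-at-0 ✓; others ✗
  G8: stuck-at-1 ✓; others ✗
  G9: none of the 2 fault types match ✗
  G10: none of the 2 fault types match ✗
Consistent faults: {G2 stuck-at-1, G4 stuck-at-0, G5 stuck-at-1, G6 stuck-at-0, G7 stuck-at-0, G8 stuck-at-1} — 6 in all.

6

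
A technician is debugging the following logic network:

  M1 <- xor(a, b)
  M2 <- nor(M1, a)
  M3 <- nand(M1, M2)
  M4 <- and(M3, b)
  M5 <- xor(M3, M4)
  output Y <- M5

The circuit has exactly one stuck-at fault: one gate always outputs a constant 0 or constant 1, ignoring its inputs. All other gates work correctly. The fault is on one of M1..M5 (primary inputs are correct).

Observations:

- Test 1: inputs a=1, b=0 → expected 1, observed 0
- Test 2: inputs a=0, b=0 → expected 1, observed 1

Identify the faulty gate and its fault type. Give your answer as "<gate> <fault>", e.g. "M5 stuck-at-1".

Fault-free values for test 1 (a=1, b=0): M1=1, M2=0, M3=1, M4=0, M5=1, giving Y=1. Observed 0.
Test 1: faults giving observed 0 are {M2 stuck-at-1, M3 stuck-at-0, M4 stuck-at-1, M5 stuck-at-0}.
Test 2 (a=0, b=0): fault-free M1=0, M2=1, M3=1, M4=0, M5=1 → 1; observed 1. Eliminates M3 stuck-at-0, M4 stuck-at-1, M5 stuck-at-0.
Only M2 stuck-at-1 is consistent with every test.

M2 stuck-at-1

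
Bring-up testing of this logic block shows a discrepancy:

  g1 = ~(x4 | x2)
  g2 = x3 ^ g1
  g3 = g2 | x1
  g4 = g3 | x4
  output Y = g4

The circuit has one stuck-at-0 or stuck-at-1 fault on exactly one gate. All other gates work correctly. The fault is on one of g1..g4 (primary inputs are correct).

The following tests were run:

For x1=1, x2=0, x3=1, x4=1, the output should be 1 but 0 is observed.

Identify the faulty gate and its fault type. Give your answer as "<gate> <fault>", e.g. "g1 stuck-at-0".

g4 stuck-at-0

Fault-free values for test 1 (x1=1, x2=0, x3=1, x4=1): g1=0, g2=1, g3=1, g4=1, giving Y=1. Observed 0.
Test 1: faults giving observed 0 are {g4 stuck-at-0}.
Only g4 stuck-at-0 is consistent with every test.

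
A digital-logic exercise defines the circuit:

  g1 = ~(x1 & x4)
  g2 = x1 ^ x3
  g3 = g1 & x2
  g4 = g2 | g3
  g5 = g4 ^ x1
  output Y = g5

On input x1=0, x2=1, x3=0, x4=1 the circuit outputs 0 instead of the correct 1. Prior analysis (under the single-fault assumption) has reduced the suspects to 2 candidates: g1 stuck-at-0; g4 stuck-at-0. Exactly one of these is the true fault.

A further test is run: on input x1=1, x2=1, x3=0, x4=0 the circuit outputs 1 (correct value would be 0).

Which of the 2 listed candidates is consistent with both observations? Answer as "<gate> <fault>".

g4 stuck-at-0

Evaluate each candidate on input x1=1, x2=1, x3=0, x4=0:
  g1 stuck-at-0: g1=0 [stuck-at-0], g2=1, g3=0, g4=1, g5=0 → 0 — eliminated
  g4 stuck-at-0: g1=1, g2=1, g3=1, g4=0 [stuck-at-0], g5=1 → 1 — matches
Only g4 stuck-at-0 reproduces the observed 1.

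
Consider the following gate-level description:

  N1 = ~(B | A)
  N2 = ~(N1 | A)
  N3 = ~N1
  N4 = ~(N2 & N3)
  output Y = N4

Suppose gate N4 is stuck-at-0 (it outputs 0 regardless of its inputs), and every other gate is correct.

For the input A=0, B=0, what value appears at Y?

Propagate with N4 forced: N1=1, N2=0, N3=0, N4=0 [stuck-at-0].
So Y = 0. (Without the fault it would be 1.)

0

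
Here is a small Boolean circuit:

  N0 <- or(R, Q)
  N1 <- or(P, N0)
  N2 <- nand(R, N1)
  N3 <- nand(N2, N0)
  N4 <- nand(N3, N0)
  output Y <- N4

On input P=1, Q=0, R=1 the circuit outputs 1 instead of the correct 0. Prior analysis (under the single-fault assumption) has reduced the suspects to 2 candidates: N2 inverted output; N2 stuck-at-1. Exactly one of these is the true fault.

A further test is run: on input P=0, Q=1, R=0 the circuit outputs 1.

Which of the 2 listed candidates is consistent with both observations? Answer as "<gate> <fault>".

N2 stuck-at-1

Evaluate each candidate on input P=0, Q=1, R=0:
  N2 inverted output: N0=1, N1=1, N2=0 [inverted output], N3=1, N4=0 → 0 — eliminated
  N2 stuck-at-1: N0=1, N1=1, N2=1 [stuck-at-1], N3=0, N4=1 → 1 — matches
Only N2 stuck-at-1 reproduces the observed 1.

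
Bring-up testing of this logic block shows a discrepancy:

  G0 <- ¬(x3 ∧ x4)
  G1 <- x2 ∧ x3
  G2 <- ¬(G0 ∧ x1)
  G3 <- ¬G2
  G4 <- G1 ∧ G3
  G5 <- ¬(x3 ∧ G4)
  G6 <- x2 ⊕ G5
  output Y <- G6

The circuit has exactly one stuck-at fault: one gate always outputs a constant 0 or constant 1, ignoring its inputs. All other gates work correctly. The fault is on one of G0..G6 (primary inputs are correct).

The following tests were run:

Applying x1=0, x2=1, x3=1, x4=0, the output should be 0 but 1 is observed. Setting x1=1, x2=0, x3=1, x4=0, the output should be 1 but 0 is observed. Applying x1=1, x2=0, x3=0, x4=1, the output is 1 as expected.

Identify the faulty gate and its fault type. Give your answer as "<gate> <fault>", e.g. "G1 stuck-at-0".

Fault-free values for test 1 (x1=0, x2=1, x3=1, x4=0): G0=1, G1=1, G2=1, G3=0, G4=0, G5=1, G6=0, giving Y=0. Observed 1.
Test 1: faults giving observed 1 are {G2 stuck-at-0, G3 stuck-at-1, G4 stuck-at-1, G5 stuck-at-0, G6 stuck-at-1}.
Test 2 (x1=1, x2=0, x3=1, x4=0): fault-free G0=1, G1=0, G2=0, G3=1, G4=0, G5=1, G6=1 → 1; observed 0. Eliminates G2 stuck-at-0, G3 stuck-at-1, G6 stuck-at-1.
Test 3 (x1=1, x2=0, x3=0, x4=1): fault-free G0=1, G1=0, G2=0, G3=1, G4=0, G5=1, G6=1 → 1; observed 1. Eliminates G5 stuck-at-0.
Only G4 stuck-at-1 is consistent with every test.

G4 stuck-at-1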